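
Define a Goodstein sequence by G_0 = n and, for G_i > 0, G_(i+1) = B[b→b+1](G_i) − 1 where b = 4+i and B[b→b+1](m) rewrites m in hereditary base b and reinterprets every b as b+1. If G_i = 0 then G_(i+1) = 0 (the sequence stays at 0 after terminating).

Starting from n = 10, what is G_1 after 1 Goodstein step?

base 4: 10 = 2·4 + 2; at 5: 2·5 + 2 = 12; next = 11
base 5: 11 = 2·5 + 1; at 6: 2·6 + 1 = 13; next = 12

11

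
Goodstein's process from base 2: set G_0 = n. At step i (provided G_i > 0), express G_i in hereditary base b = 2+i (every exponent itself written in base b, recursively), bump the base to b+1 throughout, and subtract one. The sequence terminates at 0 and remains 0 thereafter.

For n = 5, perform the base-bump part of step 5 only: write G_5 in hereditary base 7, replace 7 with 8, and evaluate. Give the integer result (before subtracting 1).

1752

(0) 5|_2 = 2^2 + 1 ↦ 3^3 + 1|_3 = 28 ⇒ 27
(1) 27|_3 = 3^3 ↦ 4^4|_4 = 256 ⇒ 255
(2) 255|_4 = 3·4^3 + 3·4^2 + 3·4 + 3 ↦ 3·5^3 + 3·5^2 + 3·5 + 3|_5 = 468 ⇒ 467
(3) 467|_5 = 3·5^3 + 3·5^2 + 3·5 + 2 ↦ 3·6^3 + 3·6^2 + 3·6 + 2|_6 = 776 ⇒ 775
(4) 775|_6 = 3·6^3 + 3·6^2 + 3·6 + 1 ↦ 3·7^3 + 3·7^2 + 3·7 + 1|_7 = 1198 ⇒ 1197
(5) 1197|_7 = 3·7^3 + 3·7^2 + 3·7 ↦ 3·8^3 + 3·8^2 + 3·8|_8 = 1752 ⇒ 1751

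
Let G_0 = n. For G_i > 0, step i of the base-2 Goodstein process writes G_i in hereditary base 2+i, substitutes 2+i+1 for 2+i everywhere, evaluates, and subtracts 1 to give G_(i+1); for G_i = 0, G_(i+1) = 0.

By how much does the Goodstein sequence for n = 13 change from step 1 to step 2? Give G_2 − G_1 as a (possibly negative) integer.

G_0=13  [base 2] 2^(2 + 1) + 2^2 + 1  →[2↦3]→  3^(3 + 1) + 3^3 + 1 = 109  −1 ⇒ G_1=108
G_1=108  [base 3] 3^(3 + 1) + 3^3  →[3↦4]→  4^(4 + 1) + 4^4 = 1280  −1 ⇒ G_2=1279

1171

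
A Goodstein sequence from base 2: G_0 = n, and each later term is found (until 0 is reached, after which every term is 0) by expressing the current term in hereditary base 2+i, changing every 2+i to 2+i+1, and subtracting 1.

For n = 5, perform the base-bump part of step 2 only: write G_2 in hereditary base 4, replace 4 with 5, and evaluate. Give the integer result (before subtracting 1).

step 0: 5 = 2^2 + 1; sub 3 for 2: 3^3 + 1; = 28; G_1 = 28−1 = 27
step 1: 27 = 3^3; sub 4 for 3: 4^4; = 256; G_2 = 256−1 = 255
step 2: 255 = 3·4^3 + 3·4^2 + 3·4 + 3; sub 5 for 4: 3·5^3 + 3·5^2 + 3·5 + 3; = 468; G_3 = 468−1 = 467

468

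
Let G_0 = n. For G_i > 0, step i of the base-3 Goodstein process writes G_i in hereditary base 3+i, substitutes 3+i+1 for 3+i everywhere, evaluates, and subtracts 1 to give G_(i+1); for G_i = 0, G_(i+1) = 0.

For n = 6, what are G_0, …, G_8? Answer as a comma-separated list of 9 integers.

6, 7, 7, 7, 7, 7, 6, 5, 4

i=0: 6 = 2·3 (b=3); 3→4: 2·4 = 8; 8−1 = 7
i=1: 7 = 4 + 3 (b=4); 4→5: 5 + 3 = 8; 8−1 = 7
i=2: 7 = 5 + 2 (b=5); 5→6: 6 + 2 = 8; 8−1 = 7
i=3: 7 = 6 + 1 (b=6); 6→7: 7 + 1 = 8; 8−1 = 7
i=4: 7 = 7 (b=7); 7→8: 8 = 8; 8−1 = 7
i=5: 7 = 7 (b=8); 8→9: 7 = 7; 7−1 = 6
i=6: 6 = 6 (b=9); 9→10: 6 = 6; 6−1 = 5
i=7: 5 = 5 (b=10); 10→11: 5 = 5; 5−1 = 4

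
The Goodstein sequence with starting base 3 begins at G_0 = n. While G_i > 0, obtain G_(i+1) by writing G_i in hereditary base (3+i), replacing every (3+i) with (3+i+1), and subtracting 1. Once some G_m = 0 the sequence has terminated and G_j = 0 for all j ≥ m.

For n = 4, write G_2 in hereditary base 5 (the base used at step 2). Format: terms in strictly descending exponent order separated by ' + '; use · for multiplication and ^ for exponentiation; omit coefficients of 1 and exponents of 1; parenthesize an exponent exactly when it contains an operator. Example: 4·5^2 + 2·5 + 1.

4

i=0: 4 = 3 + 1 (b=3); 3→4: 4 + 1 = 5; 5−1 = 4
i=1: 4 = 4 (b=4); 4→5: 5 = 5; 5−1 = 4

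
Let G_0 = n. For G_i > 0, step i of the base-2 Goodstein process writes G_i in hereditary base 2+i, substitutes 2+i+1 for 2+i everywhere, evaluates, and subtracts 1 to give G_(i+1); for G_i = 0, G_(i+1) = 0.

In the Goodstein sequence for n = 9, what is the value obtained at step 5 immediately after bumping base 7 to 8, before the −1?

(0) 9|_2 = 2^(2 + 1) + 1 ↦ 3^(3 + 1) + 1|_3 = 82 ⇒ 81
(1) 81|_3 = 3^(3 + 1) ↦ 4^(4 + 1)|_4 = 1024 ⇒ 1023
(2) 1023|_4 = 3·4^4 + 3·4^3 + 3·4^2 + 3·4 + 3 ↦ 3·5^5 + 3·5^3 + 3·5^2 + 3·5 + 3|_5 = 9843 ⇒ 9842
(3) 9842|_5 = 3·5^5 + 3·5^3 + 3·5^2 + 3·5 + 2 ↦ 3·6^6 + 3·6^3 + 3·6^2 + 3·6 + 2|_6 = 140744 ⇒ 140743
(4) 140743|_6 = 3·6^6 + 3·6^3 + 3·6^2 + 3·6 + 1 ↦ 3·7^7 + 3·7^3 + 3·7^2 + 3·7 + 1|_7 = 2471827 ⇒ 2471826
(5) 2471826|_7 = 3·7^7 + 3·7^3 + 3·7^2 + 3·7 ↦ 3·8^8 + 3·8^3 + 3·8^2 + 3·8|_8 = 50333400 ⇒ 50333399

50333400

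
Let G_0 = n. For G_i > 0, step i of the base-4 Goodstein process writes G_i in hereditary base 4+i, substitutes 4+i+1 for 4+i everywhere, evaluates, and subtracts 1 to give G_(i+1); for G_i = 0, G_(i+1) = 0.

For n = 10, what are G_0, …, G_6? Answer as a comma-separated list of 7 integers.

10, 11, 12, 13, 13, 13, 13

(0) 10|_4 = 2·4 + 2 ↦ 2·5 + 2|_5 = 12 ⇒ 11
(1) 11|_5 = 2·5 + 1 ↦ 2·6 + 1|_6 = 13 ⇒ 12
(2) 12|_6 = 2·6 ↦ 2·7|_7 = 14 ⇒ 13
(3) 13|_7 = 7 + 6 ↦ 8 + 6|_8 = 14 ⇒ 13
(4) 13|_8 = 8 + 5 ↦ 9 + 5|_9 = 14 ⇒ 13
(5) 13|_9 = 9 + 4 ↦ 10 + 4|_10 = 14 ⇒ 13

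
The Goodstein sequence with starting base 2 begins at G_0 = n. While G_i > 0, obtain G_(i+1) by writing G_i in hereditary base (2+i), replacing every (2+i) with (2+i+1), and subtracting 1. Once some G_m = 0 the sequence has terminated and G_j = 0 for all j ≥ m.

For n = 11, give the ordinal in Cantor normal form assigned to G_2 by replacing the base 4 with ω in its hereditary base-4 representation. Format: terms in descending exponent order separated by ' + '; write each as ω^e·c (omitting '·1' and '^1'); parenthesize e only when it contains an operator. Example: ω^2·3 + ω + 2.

step 0: 11 = 2^(2 + 1) + 2 + 1; sub 3 for 2: 3^(3 + 1) + 3 + 1; = 85; G_1 = 85−1 = 84
step 1: 84 = 3^(3 + 1) + 3; sub 4 for 3: 4^(4 + 1) + 4; = 1028; G_2 = 1028−1 = 1027
step 2: 1027 = 4^(4 + 1) + 3; sub 5 for 4: 5^(5 + 1) + 3; = 15628; G_3 = 15628−1 = 15627

ω^(ω + 1) + 3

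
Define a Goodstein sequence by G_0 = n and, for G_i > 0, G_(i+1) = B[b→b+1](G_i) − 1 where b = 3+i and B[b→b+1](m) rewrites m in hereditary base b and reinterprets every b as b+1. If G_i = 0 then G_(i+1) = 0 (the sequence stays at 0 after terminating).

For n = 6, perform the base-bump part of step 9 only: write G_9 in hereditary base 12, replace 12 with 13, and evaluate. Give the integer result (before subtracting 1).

3

step 0: 6 = 2·3; sub 4 for 3: 2·4; = 8; G_1 = 8−1 = 7
step 1: 7 = 4 + 3; sub 5 for 4: 5 + 3; = 8; G_2 = 8−1 = 7
step 2: 7 = 5 + 2; sub 6 for 5: 6 + 2; = 8; G_3 = 8−1 = 7
step 3: 7 = 6 + 1; sub 7 for 6: 7 + 1; = 8; G_4 = 8−1 = 7
step 4: 7 = 7; sub 8 for 7: 8; = 8; G_5 = 8−1 = 7
step 5: 7 = 7; sub 9 for 8: 7; = 7; G_6 = 7−1 = 6
step 6: 6 = 6; sub 10 for 9: 6; = 6; G_7 = 6−1 = 5
step 7: 5 = 5; sub 11 for 10: 5; = 5; G_8 = 5−1 = 4
step 8: 4 = 4; sub 12 for 11: 4; = 4; G_9 = 4−1 = 3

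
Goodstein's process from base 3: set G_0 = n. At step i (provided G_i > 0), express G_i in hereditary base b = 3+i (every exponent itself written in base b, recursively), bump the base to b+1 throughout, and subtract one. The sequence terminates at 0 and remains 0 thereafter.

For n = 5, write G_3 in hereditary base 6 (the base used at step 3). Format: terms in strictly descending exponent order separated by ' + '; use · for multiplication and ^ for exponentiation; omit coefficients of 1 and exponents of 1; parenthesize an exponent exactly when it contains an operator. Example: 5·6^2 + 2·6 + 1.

5

(0) 5|_3 = 3 + 2 ↦ 4 + 2|_4 = 6 ⇒ 5
(1) 5|_4 = 4 + 1 ↦ 5 + 1|_5 = 6 ⇒ 5
(2) 5|_5 = 5 ↦ 6|_6 = 6 ⇒ 5
(3) 5|_6 = 5 ↦ 5|_7 = 5 ⇒ 4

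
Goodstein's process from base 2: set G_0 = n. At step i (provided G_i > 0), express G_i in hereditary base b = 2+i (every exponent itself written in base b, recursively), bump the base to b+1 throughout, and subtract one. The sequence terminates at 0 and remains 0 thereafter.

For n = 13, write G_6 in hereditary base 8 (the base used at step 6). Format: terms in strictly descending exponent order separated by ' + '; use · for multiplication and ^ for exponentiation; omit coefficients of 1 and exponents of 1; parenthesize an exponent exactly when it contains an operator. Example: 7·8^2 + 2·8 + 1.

[0] 13 ≡ 2^(2 + 1) + 2^2 + 1 (base 2). Lift 3: 109. −1: 108.
[1] 108 ≡ 3^(3 + 1) + 3^3 (base 3). Lift 4: 1280. −1: 1279.
[2] 1279 ≡ 4^(4 + 1) + 3·4^3 + 3·4^2 + 3·4 + 3 (base 4). Lift 5: 16093. −1: 16092.
[3] 16092 ≡ 5^(5 + 1) + 3·5^3 + 3·5^2 + 3·5 + 2 (base 5). Lift 6: 280712. −1: 280711.
[4] 280711 ≡ 6^(6 + 1) + 3·6^3 + 3·6^2 + 3·6 + 1 (base 6). Lift 7: 5765999. −1: 5765998.
[5] 5765998 ≡ 7^(7 + 1) + 3·7^3 + 3·7^2 + 3·7 (base 7). Lift 8: 134219480. −1: 134219479.
[6] 134219479 ≡ 8^(8 + 1) + 3·8^3 + 3·8^2 + 2·8 + 7 (base 8). Lift 9: 3486786856. −1: 3486786855.

8^(8 + 1) + 3·8^3 + 3·8^2 + 2·8 + 7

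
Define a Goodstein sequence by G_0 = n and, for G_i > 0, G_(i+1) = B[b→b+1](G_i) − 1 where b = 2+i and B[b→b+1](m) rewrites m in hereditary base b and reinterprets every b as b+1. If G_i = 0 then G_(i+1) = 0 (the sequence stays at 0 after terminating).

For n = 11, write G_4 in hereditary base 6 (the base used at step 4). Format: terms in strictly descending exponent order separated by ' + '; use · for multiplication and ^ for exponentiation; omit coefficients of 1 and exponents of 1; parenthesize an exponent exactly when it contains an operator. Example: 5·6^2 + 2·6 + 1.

6^(6 + 1) + 1

11 —HB2→ 2^(2 + 1) + 2 + 1 —bump→ 3^(3 + 1) + 3 + 1 = 85 —(−1)→ 84
84 —HB3→ 3^(3 + 1) + 3 —bump→ 4^(4 + 1) + 4 = 1028 —(−1)→ 1027
1027 —HB4→ 4^(4 + 1) + 3 —bump→ 5^(5 + 1) + 3 = 15628 —(−1)→ 15627
15627 —HB5→ 5^(5 + 1) + 2 —bump→ 6^(6 + 1) + 2 = 279938 —(−1)→ 279937
279937 —HB6→ 6^(6 + 1) + 1 —bump→ 7^(7 + 1) + 1 = 5764802 —(−1)→ 5764801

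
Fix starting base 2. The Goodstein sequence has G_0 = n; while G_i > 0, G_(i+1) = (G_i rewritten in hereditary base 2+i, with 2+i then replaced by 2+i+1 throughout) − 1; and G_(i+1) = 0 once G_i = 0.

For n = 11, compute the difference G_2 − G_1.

943

step 0: 11 = 2^(2 + 1) + 2 + 1; sub 3 for 2: 3^(3 + 1) + 3 + 1; = 85; G_1 = 85−1 = 84
step 1: 84 = 3^(3 + 1) + 3; sub 4 for 3: 4^(4 + 1) + 4; = 1028; G_2 = 1028−1 = 1027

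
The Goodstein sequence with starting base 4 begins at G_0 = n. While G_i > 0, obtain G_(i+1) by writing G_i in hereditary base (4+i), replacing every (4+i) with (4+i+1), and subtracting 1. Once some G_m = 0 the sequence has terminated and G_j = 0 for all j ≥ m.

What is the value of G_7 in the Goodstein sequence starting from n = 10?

13

(0) 10|_4 = 2·4 + 2 ↦ 2·5 + 2|_5 = 12 ⇒ 11
(1) 11|_5 = 2·5 + 1 ↦ 2·6 + 1|_6 = 13 ⇒ 12
(2) 12|_6 = 2·6 ↦ 2·7|_7 = 14 ⇒ 13
(3) 13|_7 = 7 + 6 ↦ 8 + 6|_8 = 14 ⇒ 13
(4) 13|_8 = 8 + 5 ↦ 9 + 5|_9 = 14 ⇒ 13
(5) 13|_9 = 9 + 4 ↦ 10 + 4|_10 = 14 ⇒ 13
(6) 13|_10 = 10 + 3 ↦ 11 + 3|_11 = 14 ⇒ 13
(7) 13|_11 = 11 + 2 ↦ 12 + 2|_12 = 14 ⇒ 13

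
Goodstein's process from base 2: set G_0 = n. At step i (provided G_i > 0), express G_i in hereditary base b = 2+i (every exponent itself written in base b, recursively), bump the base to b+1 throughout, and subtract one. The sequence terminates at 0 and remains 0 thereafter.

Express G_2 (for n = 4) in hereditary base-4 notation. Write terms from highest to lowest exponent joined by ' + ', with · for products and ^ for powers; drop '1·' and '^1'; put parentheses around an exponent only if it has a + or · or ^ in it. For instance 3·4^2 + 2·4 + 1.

i=0: 4 = 2^2 (b=2); 2→3: 3^3 = 27; 27−1 = 26
i=1: 26 = 2·3^2 + 2·3 + 2 (b=3); 3→4: 2·4^2 + 2·4 + 2 = 42; 42−1 = 41

2·4^2 + 2·4 + 1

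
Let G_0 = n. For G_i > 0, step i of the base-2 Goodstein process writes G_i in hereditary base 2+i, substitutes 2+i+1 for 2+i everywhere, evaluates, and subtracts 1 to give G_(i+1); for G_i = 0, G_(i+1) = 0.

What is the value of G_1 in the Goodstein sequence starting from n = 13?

108

13 —HB2→ 2^(2 + 1) + 2^2 + 1 —bump→ 3^(3 + 1) + 3^3 + 1 = 109 —(−1)→ 108
108 —HB3→ 3^(3 + 1) + 3^3 —bump→ 4^(4 + 1) + 4^4 = 1280 —(−1)→ 1279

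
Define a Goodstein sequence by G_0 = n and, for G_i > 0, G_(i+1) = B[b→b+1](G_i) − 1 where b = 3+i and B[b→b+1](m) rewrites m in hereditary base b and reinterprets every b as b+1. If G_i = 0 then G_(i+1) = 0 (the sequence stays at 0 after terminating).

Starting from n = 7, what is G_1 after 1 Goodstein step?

8

i=0: 7 = 2·3 + 1 (b=3); 3→4: 2·4 + 1 = 9; 9−1 = 8
i=1: 8 = 2·4 (b=4); 4→5: 2·5 = 10; 10−1 = 9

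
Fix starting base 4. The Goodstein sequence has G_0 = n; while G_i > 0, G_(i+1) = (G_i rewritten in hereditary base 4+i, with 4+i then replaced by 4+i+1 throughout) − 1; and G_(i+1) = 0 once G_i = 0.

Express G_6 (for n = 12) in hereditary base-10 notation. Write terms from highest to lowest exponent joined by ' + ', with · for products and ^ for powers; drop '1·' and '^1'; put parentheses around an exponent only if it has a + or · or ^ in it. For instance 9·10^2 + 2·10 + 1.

10 + 9

i=0: 12 = 3·4 (b=4); 4→5: 3·5 = 15; 15−1 = 14
i=1: 14 = 2·5 + 4 (b=5); 5→6: 2·6 + 4 = 16; 16−1 = 15
i=2: 15 = 2·6 + 3 (b=6); 6→7: 2·7 + 3 = 17; 17−1 = 16
i=3: 16 = 2·7 + 2 (b=7); 7→8: 2·8 + 2 = 18; 18−1 = 17
i=4: 17 = 2·8 + 1 (b=8); 8→9: 2·9 + 1 = 19; 19−1 = 18
i=5: 18 = 2·9 (b=9); 9→10: 2·10 = 20; 20−1 = 19
i=6: 19 = 10 + 9 (b=10); 10→11: 11 + 9 = 20; 20−1 = 19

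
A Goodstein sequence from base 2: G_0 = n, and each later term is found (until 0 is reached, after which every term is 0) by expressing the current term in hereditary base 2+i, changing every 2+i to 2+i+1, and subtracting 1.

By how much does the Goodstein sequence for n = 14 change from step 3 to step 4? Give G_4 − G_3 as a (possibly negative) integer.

307841

i=0: 14 = 2^(2 + 1) + 2^2 + 2 (b=2); 2→3: 3^(3 + 1) + 3^3 + 3 = 111; 111−1 = 110
i=1: 110 = 3^(3 + 1) + 3^3 + 2 (b=3); 3→4: 4^(4 + 1) + 4^4 + 2 = 1282; 1282−1 = 1281
i=2: 1281 = 4^(4 + 1) + 4^4 + 1 (b=4); 4→5: 5^(5 + 1) + 5^5 + 1 = 18751; 18751−1 = 18750
i=3: 18750 = 5^(5 + 1) + 5^5 (b=5); 5→6: 6^(6 + 1) + 6^6 = 326592; 326592−1 = 326591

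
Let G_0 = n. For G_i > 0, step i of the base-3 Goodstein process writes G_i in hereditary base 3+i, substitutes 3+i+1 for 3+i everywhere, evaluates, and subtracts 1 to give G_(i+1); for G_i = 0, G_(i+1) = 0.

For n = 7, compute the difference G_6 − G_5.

7 —HB3→ 2·3 + 1 —bump→ 2·4 + 1 = 9 —(−1)→ 8
8 —HB4→ 2·4 —bump→ 2·5 = 10 —(−1)→ 9
9 —HB5→ 5 + 4 —bump→ 6 + 4 = 10 —(−1)→ 9
9 —HB6→ 6 + 3 —bump→ 7 + 3 = 10 —(−1)→ 9
9 —HB7→ 7 + 2 —bump→ 8 + 2 = 10 —(−1)→ 9
9 —HB8→ 8 + 1 —bump→ 9 + 1 = 10 —(−1)→ 9

0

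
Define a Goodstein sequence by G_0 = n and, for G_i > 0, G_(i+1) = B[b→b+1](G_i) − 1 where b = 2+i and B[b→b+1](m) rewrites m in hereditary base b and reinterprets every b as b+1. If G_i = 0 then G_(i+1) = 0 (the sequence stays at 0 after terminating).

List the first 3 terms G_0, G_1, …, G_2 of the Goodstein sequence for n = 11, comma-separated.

11, 84, 1027

(0) 11|_2 = 2^(2 + 1) + 2 + 1 ↦ 3^(3 + 1) + 3 + 1|_3 = 85 ⇒ 84
(1) 84|_3 = 3^(3 + 1) + 3 ↦ 4^(4 + 1) + 4|_4 = 1028 ⇒ 1027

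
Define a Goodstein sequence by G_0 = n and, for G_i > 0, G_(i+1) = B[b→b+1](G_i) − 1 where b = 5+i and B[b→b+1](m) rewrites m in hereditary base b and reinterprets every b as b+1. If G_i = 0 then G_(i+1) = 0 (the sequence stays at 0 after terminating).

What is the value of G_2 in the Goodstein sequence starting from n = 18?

22

(0) 18|_5 = 3·5 + 3 ↦ 3·6 + 3|_6 = 21 ⇒ 20
(1) 20|_6 = 3·6 + 2 ↦ 3·7 + 2|_7 = 23 ⇒ 22
(2) 22|_7 = 3·7 + 1 ↦ 3·8 + 1|_8 = 25 ⇒ 24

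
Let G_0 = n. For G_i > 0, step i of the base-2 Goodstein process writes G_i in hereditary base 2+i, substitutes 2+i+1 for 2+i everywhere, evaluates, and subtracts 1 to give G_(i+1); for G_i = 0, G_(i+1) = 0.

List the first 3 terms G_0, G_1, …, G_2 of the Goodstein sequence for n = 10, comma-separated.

base 2: 10 = 2^(2 + 1) + 2; at 3: 3^(3 + 1) + 3 = 84; next = 83
base 3: 83 = 3^(3 + 1) + 2; at 4: 4^(4 + 1) + 2 = 1026; next = 1025

10, 83, 1025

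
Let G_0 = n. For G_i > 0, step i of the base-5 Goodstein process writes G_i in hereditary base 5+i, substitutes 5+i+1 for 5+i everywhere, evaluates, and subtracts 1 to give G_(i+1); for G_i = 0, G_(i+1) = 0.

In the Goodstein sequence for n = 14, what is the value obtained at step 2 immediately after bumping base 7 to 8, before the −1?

base 5: 14 = 2·5 + 4; at 6: 2·6 + 4 = 16; next = 15
base 6: 15 = 2·6 + 3; at 7: 2·7 + 3 = 17; next = 16

18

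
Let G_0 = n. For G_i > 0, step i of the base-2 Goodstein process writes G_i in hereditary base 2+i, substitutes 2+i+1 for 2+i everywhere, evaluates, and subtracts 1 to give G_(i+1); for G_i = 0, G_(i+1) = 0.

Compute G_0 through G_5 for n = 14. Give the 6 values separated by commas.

G_0=14  [base 2] 2^(2 + 1) + 2^2 + 2  →[2↦3]→  3^(3 + 1) + 3^3 + 3 = 111  −1 ⇒ G_1=110
G_1=110  [base 3] 3^(3 + 1) + 3^3 + 2  →[3↦4]→  4^(4 + 1) + 4^4 + 2 = 1282  −1 ⇒ G_2=1281
G_2=1281  [base 4] 4^(4 + 1) + 4^4 + 1  →[4↦5]→  5^(5 + 1) + 5^5 + 1 = 18751  −1 ⇒ G_3=18750
G_3=18750  [base 5] 5^(5 + 1) + 5^5  →[5↦6]→  6^(6 + 1) + 6^6 = 326592  −1 ⇒ G_4=326591
G_4=326591  [base 6] 6^(6 + 1) + 5·6^5 + 5·6^4 + 5·6^3 + 5·6^2 + 5·6 + 5  →[6↦7]→  7^(7 + 1) + 5·7^5 + 5·7^4 + 5·7^3 + 5·7^2 + 5·7 + 5 = 5862841  −1 ⇒ G_5=5862840

14, 110, 1281, 18750, 326591, 5862840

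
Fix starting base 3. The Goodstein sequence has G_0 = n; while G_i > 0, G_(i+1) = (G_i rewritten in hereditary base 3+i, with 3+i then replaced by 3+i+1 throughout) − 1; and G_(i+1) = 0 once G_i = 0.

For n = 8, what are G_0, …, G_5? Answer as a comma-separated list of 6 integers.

i=0: 8 = 2·3 + 2 (b=3); 3→4: 2·4 + 2 = 10; 10−1 = 9
i=1: 9 = 2·4 + 1 (b=4); 4→5: 2·5 + 1 = 11; 11−1 = 10
i=2: 10 = 2·5 (b=5); 5→6: 2·6 = 12; 12−1 = 11
i=3: 11 = 6 + 5 (b=6); 6→7: 7 + 5 = 12; 12−1 = 11
i=4: 11 = 7 + 4 (b=7); 7→8: 8 + 4 = 12; 12−1 = 11

8, 9, 10, 11, 11, 11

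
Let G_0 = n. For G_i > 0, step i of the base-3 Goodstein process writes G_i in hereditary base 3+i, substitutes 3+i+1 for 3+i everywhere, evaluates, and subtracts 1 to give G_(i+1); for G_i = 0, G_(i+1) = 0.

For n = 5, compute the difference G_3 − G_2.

i=0: 5 = 3 + 2 (b=3); 3→4: 4 + 2 = 6; 6−1 = 5
i=1: 5 = 4 + 1 (b=4); 4→5: 5 + 1 = 6; 6−1 = 5
i=2: 5 = 5 (b=5); 5→6: 6 = 6; 6−1 = 5

0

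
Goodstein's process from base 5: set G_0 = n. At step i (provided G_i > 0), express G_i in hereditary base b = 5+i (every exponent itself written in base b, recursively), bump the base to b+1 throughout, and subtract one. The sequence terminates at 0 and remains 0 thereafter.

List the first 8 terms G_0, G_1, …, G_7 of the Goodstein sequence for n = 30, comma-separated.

30, 41, 53, 67, 83, 101, 121, 143

[0] 30 ≡ 5^2 + 5 (base 5). Lift 6: 42. −1: 41.
[1] 41 ≡ 6^2 + 5 (base 6). Lift 7: 54. −1: 53.
[2] 53 ≡ 7^2 + 4 (base 7). Lift 8: 68. −1: 67.
[3] 67 ≡ 8^2 + 3 (base 8). Lift 9: 84. −1: 83.
[4] 83 ≡ 9^2 + 2 (base 9). Lift 10: 102. −1: 101.
[5] 101 ≡ 10^2 + 1 (base 10). Lift 11: 122. −1: 121.
[6] 121 ≡ 11^2 (base 11). Lift 12: 144. −1: 143.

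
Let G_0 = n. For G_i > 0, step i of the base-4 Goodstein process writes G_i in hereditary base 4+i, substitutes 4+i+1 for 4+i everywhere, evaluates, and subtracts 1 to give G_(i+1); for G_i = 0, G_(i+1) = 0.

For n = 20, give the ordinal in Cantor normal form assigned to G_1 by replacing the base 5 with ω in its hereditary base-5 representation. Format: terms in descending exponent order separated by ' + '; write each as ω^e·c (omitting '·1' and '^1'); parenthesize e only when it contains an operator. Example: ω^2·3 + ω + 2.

ω^2 + 4

i=0: 20 = 4^2 + 4 (b=4); 4→5: 5^2 + 5 = 30; 30−1 = 29
i=1: 29 = 5^2 + 4 (b=5); 5→6: 6^2 + 4 = 40; 40−1 = 39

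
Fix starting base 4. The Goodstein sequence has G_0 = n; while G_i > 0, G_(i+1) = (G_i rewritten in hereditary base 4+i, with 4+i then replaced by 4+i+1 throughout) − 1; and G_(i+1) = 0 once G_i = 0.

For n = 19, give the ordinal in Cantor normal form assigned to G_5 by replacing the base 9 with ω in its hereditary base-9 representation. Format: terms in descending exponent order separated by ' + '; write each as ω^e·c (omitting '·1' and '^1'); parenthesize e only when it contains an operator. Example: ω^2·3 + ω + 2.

[0] 19 ≡ 4^2 + 3 (base 4). Lift 5: 28. −1: 27.
[1] 27 ≡ 5^2 + 2 (base 5). Lift 6: 38. −1: 37.
[2] 37 ≡ 6^2 + 1 (base 6). Lift 7: 50. −1: 49.
[3] 49 ≡ 7^2 (base 7). Lift 8: 64. −1: 63.
[4] 63 ≡ 7·8 + 7 (base 8). Lift 9: 70. −1: 69.
[5] 69 ≡ 7·9 + 6 (base 9). Lift 10: 76. −1: 75.

ω·7 + 6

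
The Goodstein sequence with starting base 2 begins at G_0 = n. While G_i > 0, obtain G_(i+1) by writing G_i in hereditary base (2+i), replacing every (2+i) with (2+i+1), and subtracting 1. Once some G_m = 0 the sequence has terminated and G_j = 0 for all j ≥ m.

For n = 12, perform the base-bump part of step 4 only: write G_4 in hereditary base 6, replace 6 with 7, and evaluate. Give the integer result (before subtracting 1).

5764911

[0] 12 ≡ 2^(2 + 1) + 2^2 (base 2). Lift 3: 108. −1: 107.
[1] 107 ≡ 3^(3 + 1) + 2·3^2 + 2·3 + 2 (base 3). Lift 4: 1066. −1: 1065.
[2] 1065 ≡ 4^(4 + 1) + 2·4^2 + 2·4 + 1 (base 4). Lift 5: 15686. −1: 15685.
[3] 15685 ≡ 5^(5 + 1) + 2·5^2 + 2·5 (base 5). Lift 6: 280020. −1: 280019.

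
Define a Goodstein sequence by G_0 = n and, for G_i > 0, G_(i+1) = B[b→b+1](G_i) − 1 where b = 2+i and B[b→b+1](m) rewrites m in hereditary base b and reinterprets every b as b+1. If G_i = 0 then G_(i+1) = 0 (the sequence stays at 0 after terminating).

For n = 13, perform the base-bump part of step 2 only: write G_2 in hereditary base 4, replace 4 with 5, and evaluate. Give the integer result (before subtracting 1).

16093

13 —HB2→ 2^(2 + 1) + 2^2 + 1 —bump→ 3^(3 + 1) + 3^3 + 1 = 109 —(−1)→ 108
108 —HB3→ 3^(3 + 1) + 3^3 —bump→ 4^(4 + 1) + 4^4 = 1280 —(−1)→ 1279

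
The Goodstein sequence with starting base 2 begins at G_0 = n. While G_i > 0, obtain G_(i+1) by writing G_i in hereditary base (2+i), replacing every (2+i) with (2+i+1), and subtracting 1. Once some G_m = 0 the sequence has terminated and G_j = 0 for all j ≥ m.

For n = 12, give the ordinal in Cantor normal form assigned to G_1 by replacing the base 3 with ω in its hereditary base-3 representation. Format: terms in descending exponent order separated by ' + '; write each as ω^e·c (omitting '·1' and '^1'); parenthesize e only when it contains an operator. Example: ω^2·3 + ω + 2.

G_0=12  [base 2] 2^(2 + 1) + 2^2  →[2↦3]→  3^(3 + 1) + 3^3 = 108  −1 ⇒ G_1=107
G_1=107  [base 3] 3^(3 + 1) + 2·3^2 + 2·3 + 2  →[3↦4]→  4^(4 + 1) + 2·4^2 + 2·4 + 2 = 1066  −1 ⇒ G_2=1065

ω^(ω + 1) + ω^2·2 + ω·2 + 2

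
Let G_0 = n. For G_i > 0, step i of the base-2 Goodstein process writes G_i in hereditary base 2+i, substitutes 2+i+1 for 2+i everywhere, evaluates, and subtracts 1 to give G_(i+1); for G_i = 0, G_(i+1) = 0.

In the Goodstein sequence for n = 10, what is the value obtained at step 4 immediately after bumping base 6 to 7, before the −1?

10 —HB2→ 2^(2 + 1) + 2 —bump→ 3^(3 + 1) + 3 = 84 —(−1)→ 83
83 —HB3→ 3^(3 + 1) + 2 —bump→ 4^(4 + 1) + 2 = 1026 —(−1)→ 1025
1025 —HB4→ 4^(4 + 1) + 1 —bump→ 5^(5 + 1) + 1 = 15626 —(−1)→ 15625
15625 —HB5→ 5^(5 + 1) —bump→ 6^(6 + 1) = 279936 —(−1)→ 279935
279935 —HB6→ 5·6^6 + 5·6^5 + 5·6^4 + 5·6^3 + 5·6^2 + 5·6 + 5 —bump→ 5·7^7 + 5·7^5 + 5·7^4 + 5·7^3 + 5·7^2 + 5·7 + 5 = 4215755 —(−1)→ 4215754

4215755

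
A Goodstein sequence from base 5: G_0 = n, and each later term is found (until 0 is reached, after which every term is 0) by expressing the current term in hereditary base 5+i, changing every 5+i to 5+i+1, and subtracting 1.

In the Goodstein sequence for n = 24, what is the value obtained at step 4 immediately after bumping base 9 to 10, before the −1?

40

G_0 = 24. HB_5(24) = 4·5 + 4. Bump = 28. G_1 = 27.
G_1 = 27. HB_6(27) = 4·6 + 3. Bump = 31. G_2 = 30.
G_2 = 30. HB_7(30) = 4·7 + 2. Bump = 34. G_3 = 33.
G_3 = 33. HB_8(33) = 4·8 + 1. Bump = 37. G_4 = 36.
G_4 = 36. HB_9(36) = 4·9. Bump = 40. G_5 = 39.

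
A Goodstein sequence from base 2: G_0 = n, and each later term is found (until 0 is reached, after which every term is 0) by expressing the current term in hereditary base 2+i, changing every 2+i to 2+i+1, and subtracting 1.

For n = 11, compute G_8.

i=0: 11 = 2^(2 + 1) + 2 + 1 (b=2); 2→3: 3^(3 + 1) + 3 + 1 = 85; 85−1 = 84
i=1: 84 = 3^(3 + 1) + 3 (b=3); 3→4: 4^(4 + 1) + 4 = 1028; 1028−1 = 1027
i=2: 1027 = 4^(4 + 1) + 3 (b=4); 4→5: 5^(5 + 1) + 3 = 15628; 15628−1 = 15627
i=3: 15627 = 5^(5 + 1) + 2 (b=5); 5→6: 6^(6 + 1) + 2 = 279938; 279938−1 = 279937
i=4: 279937 = 6^(6 + 1) + 1 (b=6); 6→7: 7^(7 + 1) + 1 = 5764802; 5764802−1 = 5764801
i=5: 5764801 = 7^(7 + 1) (b=7); 7→8: 8^(8 + 1) = 134217728; 134217728−1 = 134217727
i=6: 134217727 = 7·8^8 + 7·8^7 + 7·8^6 + 7·8^5 + 7·8^4 + 7·8^3 + 7·8^2 + 7·8 + 7 (b=8); 8→9: 7·9^9 + 7·9^7 + 7·9^6 + 7·9^5 + 7·9^4 + 7·9^3 + 7·9^2 + 7·9 + 7 = 2749609303; 2749609303−1 = 2749609302
i=7: 2749609302 = 7·9^9 + 7·9^7 + 7·9^6 + 7·9^5 + 7·9^4 + 7·9^3 + 7·9^2 + 7·9 + 6 (b=9); 9→10: 7·10^10 + 7·10^7 + 7·10^6 + 7·10^5 + 7·10^4 + 7·10^3 + 7·10^2 + 7·10 + 6 = 70077777776; 70077777776−1 = 70077777775

70077777775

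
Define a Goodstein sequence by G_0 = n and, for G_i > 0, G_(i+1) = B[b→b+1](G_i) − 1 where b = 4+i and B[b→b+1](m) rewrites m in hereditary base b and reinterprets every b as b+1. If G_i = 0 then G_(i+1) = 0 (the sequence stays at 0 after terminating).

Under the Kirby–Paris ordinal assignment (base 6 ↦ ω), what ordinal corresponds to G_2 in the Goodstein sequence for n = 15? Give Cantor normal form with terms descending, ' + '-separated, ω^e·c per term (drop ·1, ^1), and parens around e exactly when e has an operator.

ω·3 + 1

i=0: 15 = 3·4 + 3 (b=4); 4→5: 3·5 + 3 = 18; 18−1 = 17
i=1: 17 = 3·5 + 2 (b=5); 5→6: 3·6 + 2 = 20; 20−1 = 19
i=2: 19 = 3·6 + 1 (b=6); 6→7: 3·7 + 1 = 22; 22−1 = 21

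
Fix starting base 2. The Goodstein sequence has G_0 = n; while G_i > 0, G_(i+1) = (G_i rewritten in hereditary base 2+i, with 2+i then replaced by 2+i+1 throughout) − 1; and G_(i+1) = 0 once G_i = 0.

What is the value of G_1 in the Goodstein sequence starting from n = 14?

i=0: 14 = 2^(2 + 1) + 2^2 + 2 (b=2); 2→3: 3^(3 + 1) + 3^3 + 3 = 111; 111−1 = 110
i=1: 110 = 3^(3 + 1) + 3^3 + 2 (b=3); 3→4: 4^(4 + 1) + 4^4 + 2 = 1282; 1282−1 = 1281

110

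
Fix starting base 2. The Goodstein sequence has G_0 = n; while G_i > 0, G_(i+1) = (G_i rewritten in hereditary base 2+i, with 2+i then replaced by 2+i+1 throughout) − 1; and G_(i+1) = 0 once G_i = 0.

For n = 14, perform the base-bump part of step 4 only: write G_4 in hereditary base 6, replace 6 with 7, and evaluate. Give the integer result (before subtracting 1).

[0] 14 ≡ 2^(2 + 1) + 2^2 + 2 (base 2). Lift 3: 111. −1: 110.
[1] 110 ≡ 3^(3 + 1) + 3^3 + 2 (base 3). Lift 4: 1282. −1: 1281.
[2] 1281 ≡ 4^(4 + 1) + 4^4 + 1 (base 4). Lift 5: 18751. −1: 18750.
[3] 18750 ≡ 5^(5 + 1) + 5^5 (base 5). Lift 6: 326592. −1: 326591.

5862841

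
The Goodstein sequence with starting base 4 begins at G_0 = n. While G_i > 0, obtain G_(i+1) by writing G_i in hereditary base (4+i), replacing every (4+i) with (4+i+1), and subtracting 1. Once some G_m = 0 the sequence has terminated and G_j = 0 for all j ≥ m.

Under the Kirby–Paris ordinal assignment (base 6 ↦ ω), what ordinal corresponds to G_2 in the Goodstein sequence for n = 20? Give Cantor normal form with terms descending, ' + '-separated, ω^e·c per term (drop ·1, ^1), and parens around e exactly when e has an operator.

ω^2 + 3

G_0=20  [base 4] 4^2 + 4  →[4↦5]→  5^2 + 5 = 30  −1 ⇒ G_1=29
G_1=29  [base 5] 5^2 + 4  →[5↦6]→  6^2 + 4 = 40  −1 ⇒ G_2=39
G_2=39  [base 6] 6^2 + 3  →[6↦7]→  7^2 + 3 = 52  −1 ⇒ G_3=51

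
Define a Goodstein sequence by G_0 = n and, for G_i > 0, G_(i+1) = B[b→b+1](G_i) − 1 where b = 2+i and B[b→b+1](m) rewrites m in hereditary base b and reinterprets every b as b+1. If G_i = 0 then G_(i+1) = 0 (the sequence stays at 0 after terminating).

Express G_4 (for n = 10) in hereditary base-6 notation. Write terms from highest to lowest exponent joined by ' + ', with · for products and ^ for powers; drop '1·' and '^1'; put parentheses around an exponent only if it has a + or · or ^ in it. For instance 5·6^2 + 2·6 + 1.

G_0 = 10. HB_2(10) = 2^(2 + 1) + 2. Bump = 84. G_1 = 83.
G_1 = 83. HB_3(83) = 3^(3 + 1) + 2. Bump = 1026. G_2 = 1025.
G_2 = 1025. HB_4(1025) = 4^(4 + 1) + 1. Bump = 15626. G_3 = 15625.
G_3 = 15625. HB_5(15625) = 5^(5 + 1). Bump = 279936. G_4 = 279935.
G_4 = 279935. HB_6(279935) = 5·6^6 + 5·6^5 + 5·6^4 + 5·6^3 + 5·6^2 + 5·6 + 5. Bump = 4215755. G_5 = 4215754.

5·6^6 + 5·6^5 + 5·6^4 + 5·6^3 + 5·6^2 + 5·6 + 5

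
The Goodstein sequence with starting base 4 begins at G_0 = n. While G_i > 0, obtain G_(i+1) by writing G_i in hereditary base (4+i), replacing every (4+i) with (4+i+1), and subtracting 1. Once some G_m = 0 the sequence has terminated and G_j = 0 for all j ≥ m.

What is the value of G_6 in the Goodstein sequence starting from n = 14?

G_0 = 14. HB_4(14) = 3·4 + 2. Bump = 17. G_1 = 16.
G_1 = 16. HB_5(16) = 3·5 + 1. Bump = 19. G_2 = 18.
G_2 = 18. HB_6(18) = 3·6. Bump = 21. G_3 = 20.
G_3 = 20. HB_7(20) = 2·7 + 6. Bump = 22. G_4 = 21.
G_4 = 21. HB_8(21) = 2·8 + 5. Bump = 23. G_5 = 22.
G_5 = 22. HB_9(22) = 2·9 + 4. Bump = 24. G_6 = 23.
G_6 = 23. HB_10(23) = 2·10 + 3. Bump = 25. G_7 = 24.

23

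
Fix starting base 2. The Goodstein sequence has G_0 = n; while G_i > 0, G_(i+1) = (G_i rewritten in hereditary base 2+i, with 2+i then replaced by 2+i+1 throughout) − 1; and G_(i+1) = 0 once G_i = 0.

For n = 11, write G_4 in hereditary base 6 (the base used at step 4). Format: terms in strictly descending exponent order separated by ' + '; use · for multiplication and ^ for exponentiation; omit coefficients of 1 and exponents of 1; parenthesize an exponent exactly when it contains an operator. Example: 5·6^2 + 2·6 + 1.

6^(6 + 1) + 1

base 2: 11 = 2^(2 + 1) + 2 + 1; at 3: 3^(3 + 1) + 3 + 1 = 85; next = 84
base 3: 84 = 3^(3 + 1) + 3; at 4: 4^(4 + 1) + 4 = 1028; next = 1027
base 4: 1027 = 4^(4 + 1) + 3; at 5: 5^(5 + 1) + 3 = 15628; next = 15627
base 5: 15627 = 5^(5 + 1) + 2; at 6: 6^(6 + 1) + 2 = 279938; next = 279937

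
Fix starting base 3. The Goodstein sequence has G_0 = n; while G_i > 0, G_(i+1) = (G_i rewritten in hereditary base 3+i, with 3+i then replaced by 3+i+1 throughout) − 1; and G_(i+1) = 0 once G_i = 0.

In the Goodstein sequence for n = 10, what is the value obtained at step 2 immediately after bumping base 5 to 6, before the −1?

28

10 —HB3→ 3^2 + 1 —bump→ 4^2 + 1 = 17 —(−1)→ 16
16 —HB4→ 4^2 —bump→ 5^2 = 25 —(−1)→ 24
24 —HB5→ 4·5 + 4 —bump→ 4·6 + 4 = 28 —(−1)→ 27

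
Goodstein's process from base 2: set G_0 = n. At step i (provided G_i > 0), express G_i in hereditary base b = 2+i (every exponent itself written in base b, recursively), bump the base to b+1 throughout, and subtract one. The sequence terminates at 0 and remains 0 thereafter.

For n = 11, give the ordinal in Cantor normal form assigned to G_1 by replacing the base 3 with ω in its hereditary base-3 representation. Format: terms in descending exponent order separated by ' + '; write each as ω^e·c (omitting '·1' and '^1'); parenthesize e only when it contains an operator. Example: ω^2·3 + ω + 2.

ω^(ω + 1) + ω

G_0=11  [base 2] 2^(2 + 1) + 2 + 1  →[2↦3]→  3^(3 + 1) + 3 + 1 = 85  −1 ⇒ G_1=84
G_1=84  [base 3] 3^(3 + 1) + 3  →[3↦4]→  4^(4 + 1) + 4 = 1028  −1 ⇒ G_2=1027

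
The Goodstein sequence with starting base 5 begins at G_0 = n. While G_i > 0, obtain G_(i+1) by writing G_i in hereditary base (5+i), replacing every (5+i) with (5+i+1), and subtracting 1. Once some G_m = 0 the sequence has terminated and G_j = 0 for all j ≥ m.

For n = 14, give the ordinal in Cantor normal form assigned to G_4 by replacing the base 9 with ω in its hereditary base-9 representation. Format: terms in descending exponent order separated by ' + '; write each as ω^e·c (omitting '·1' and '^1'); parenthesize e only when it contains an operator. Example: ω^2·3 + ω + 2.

14 —HB5→ 2·5 + 4 —bump→ 2·6 + 4 = 16 —(−1)→ 15
15 —HB6→ 2·6 + 3 —bump→ 2·7 + 3 = 17 —(−1)→ 16
16 —HB7→ 2·7 + 2 —bump→ 2·8 + 2 = 18 —(−1)→ 17
17 —HB8→ 2·8 + 1 —bump→ 2·9 + 1 = 19 —(−1)→ 18
18 —HB9→ 2·9 —bump→ 2·10 = 20 —(−1)→ 19

ω·2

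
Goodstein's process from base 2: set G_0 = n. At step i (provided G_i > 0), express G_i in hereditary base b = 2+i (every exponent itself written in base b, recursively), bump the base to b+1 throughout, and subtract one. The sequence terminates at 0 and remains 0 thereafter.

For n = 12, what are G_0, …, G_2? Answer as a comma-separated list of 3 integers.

12, 107, 1065

i=0: 12 = 2^(2 + 1) + 2^2 (b=2); 2→3: 3^(3 + 1) + 3^3 = 108; 108−1 = 107
i=1: 107 = 3^(3 + 1) + 2·3^2 + 2·3 + 2 (b=3); 3→4: 4^(4 + 1) + 2·4^2 + 2·4 + 2 = 1066; 1066−1 = 1065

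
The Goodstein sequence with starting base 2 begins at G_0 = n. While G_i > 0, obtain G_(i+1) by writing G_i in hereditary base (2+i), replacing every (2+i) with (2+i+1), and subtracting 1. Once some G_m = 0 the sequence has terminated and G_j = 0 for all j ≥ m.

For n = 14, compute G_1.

110

G_0 = 14. HB_2(14) = 2^(2 + 1) + 2^2 + 2. Bump = 111. G_1 = 110.
G_1 = 110. HB_3(110) = 3^(3 + 1) + 3^3 + 2. Bump = 1282. G_2 = 1281.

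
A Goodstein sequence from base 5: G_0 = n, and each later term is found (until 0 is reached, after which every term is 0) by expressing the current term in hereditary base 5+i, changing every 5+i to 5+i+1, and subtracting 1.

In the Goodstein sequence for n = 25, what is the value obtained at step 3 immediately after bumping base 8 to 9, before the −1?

25 —HB5→ 5^2 —bump→ 6^2 = 36 —(−1)→ 35
35 —HB6→ 5·6 + 5 —bump→ 5·7 + 5 = 40 —(−1)→ 39
39 —HB7→ 5·7 + 4 —bump→ 5·8 + 4 = 44 —(−1)→ 43
43 —HB8→ 5·8 + 3 —bump→ 5·9 + 3 = 48 —(−1)→ 47

48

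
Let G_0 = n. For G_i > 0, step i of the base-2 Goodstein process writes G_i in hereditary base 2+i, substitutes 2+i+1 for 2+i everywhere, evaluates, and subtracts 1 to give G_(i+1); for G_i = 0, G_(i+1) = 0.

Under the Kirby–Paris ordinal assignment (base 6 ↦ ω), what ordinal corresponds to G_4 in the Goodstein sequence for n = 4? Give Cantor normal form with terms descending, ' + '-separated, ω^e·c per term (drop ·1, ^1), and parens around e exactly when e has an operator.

G_0 = 4. HB_2(4) = 2^2. Bump = 27. G_1 = 26.
G_1 = 26. HB_3(26) = 2·3^2 + 2·3 + 2. Bump = 42. G_2 = 41.
G_2 = 41. HB_4(41) = 2·4^2 + 2·4 + 1. Bump = 61. G_3 = 60.
G_3 = 60. HB_5(60) = 2·5^2 + 2·5. Bump = 84. G_4 = 83.
G_4 = 83. HB_6(83) = 2·6^2 + 6 + 5. Bump = 110. G_5 = 109.

ω^2·2 + ω + 5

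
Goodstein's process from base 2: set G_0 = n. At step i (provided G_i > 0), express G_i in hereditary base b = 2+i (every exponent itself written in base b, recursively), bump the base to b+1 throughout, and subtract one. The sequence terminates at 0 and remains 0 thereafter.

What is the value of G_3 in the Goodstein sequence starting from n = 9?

[0] 9 ≡ 2^(2 + 1) + 1 (base 2). Lift 3: 82. −1: 81.
[1] 81 ≡ 3^(3 + 1) (base 3). Lift 4: 1024. −1: 1023.
[2] 1023 ≡ 3·4^4 + 3·4^3 + 3·4^2 + 3·4 + 3 (base 4). Lift 5: 9843. −1: 9842.
[3] 9842 ≡ 3·5^5 + 3·5^3 + 3·5^2 + 3·5 + 2 (base 5). Lift 6: 140744. −1: 140743.

9842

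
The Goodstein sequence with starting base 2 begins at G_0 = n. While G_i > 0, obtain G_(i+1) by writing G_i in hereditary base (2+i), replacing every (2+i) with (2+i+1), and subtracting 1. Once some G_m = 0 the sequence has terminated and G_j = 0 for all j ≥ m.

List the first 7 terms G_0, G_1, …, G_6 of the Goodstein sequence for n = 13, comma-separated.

G_0 = 13. HB_2(13) = 2^(2 + 1) + 2^2 + 1. Bump = 109. G_1 = 108.
G_1 = 108. HB_3(108) = 3^(3 + 1) + 3^3. Bump = 1280. G_2 = 1279.
G_2 = 1279. HB_4(1279) = 4^(4 + 1) + 3·4^3 + 3·4^2 + 3·4 + 3. Bump = 16093. G_3 = 16092.
G_3 = 16092. HB_5(16092) = 5^(5 + 1) + 3·5^3 + 3·5^2 + 3·5 + 2. Bump = 280712. G_4 = 280711.
G_4 = 280711. HB_6(280711) = 6^(6 + 1) + 3·6^3 + 3·6^2 + 3·6 + 1. Bump = 5765999. G_5 = 5765998.
G_5 = 5765998. HB_7(5765998) = 7^(7 + 1) + 3·7^3 + 3·7^2 + 3·7. Bump = 134219480. G_6 = 134219479.

13, 108, 1279, 16092, 280711, 5765998, 134219479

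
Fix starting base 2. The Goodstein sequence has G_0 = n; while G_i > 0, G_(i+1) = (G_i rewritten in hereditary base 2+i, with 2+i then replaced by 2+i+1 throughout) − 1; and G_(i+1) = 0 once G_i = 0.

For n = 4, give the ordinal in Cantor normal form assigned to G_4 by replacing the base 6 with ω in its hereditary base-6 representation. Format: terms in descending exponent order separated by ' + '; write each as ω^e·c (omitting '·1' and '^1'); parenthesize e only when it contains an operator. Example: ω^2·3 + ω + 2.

step 0: 4 = 2^2; sub 3 for 2: 3^3; = 27; G_1 = 27−1 = 26
step 1: 26 = 2·3^2 + 2·3 + 2; sub 4 for 3: 2·4^2 + 2·4 + 2; = 42; G_2 = 42−1 = 41
step 2: 41 = 2·4^2 + 2·4 + 1; sub 5 for 4: 2·5^2 + 2·5 + 1; = 61; G_3 = 61−1 = 60
step 3: 60 = 2·5^2 + 2·5; sub 6 for 5: 2·6^2 + 2·6; = 84; G_4 = 84−1 = 83
step 4: 83 = 2·6^2 + 6 + 5; sub 7 for 6: 2·7^2 + 7 + 5; = 110; G_5 = 110−1 = 109

ω^2·2 + ω + 5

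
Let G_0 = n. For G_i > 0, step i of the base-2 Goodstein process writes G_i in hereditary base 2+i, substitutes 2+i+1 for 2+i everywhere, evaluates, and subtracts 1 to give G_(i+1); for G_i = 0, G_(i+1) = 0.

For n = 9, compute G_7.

9 —HB2→ 2^(2 + 1) + 1 —bump→ 3^(3 + 1) + 1 = 82 —(−1)→ 81
81 —HB3→ 3^(3 + 1) —bump→ 4^(4 + 1) = 1024 —(−1)→ 1023
1023 —HB4→ 3·4^4 + 3·4^3 + 3·4^2 + 3·4 + 3 —bump→ 3·5^5 + 3·5^3 + 3·5^2 + 3·5 + 3 = 9843 —(−1)→ 9842
9842 —HB5→ 3·5^5 + 3·5^3 + 3·5^2 + 3·5 + 2 —bump→ 3·6^6 + 3·6^3 + 3·6^2 + 3·6 + 2 = 140744 —(−1)→ 140743
140743 —HB6→ 3·6^6 + 3·6^3 + 3·6^2 + 3·6 + 1 —bump→ 3·7^7 + 3·7^3 + 3·7^2 + 3·7 + 1 = 2471827 —(−1)→ 2471826
2471826 —HB7→ 3·7^7 + 3·7^3 + 3·7^2 + 3·7 —bump→ 3·8^8 + 3·8^3 + 3·8^2 + 3·8 = 50333400 —(−1)→ 50333399
50333399 —HB8→ 3·8^8 + 3·8^3 + 3·8^2 + 2·8 + 7 —bump→ 3·9^9 + 3·9^3 + 3·9^2 + 2·9 + 7 = 1162263922 —(−1)→ 1162263921
1162263921 —HB9→ 3·9^9 + 3·9^3 + 3·9^2 + 2·9 + 6 —bump→ 3·10^10 + 3·10^3 + 3·10^2 + 2·10 + 6 = 30000003326 —(−1)→ 30000003325

1162263921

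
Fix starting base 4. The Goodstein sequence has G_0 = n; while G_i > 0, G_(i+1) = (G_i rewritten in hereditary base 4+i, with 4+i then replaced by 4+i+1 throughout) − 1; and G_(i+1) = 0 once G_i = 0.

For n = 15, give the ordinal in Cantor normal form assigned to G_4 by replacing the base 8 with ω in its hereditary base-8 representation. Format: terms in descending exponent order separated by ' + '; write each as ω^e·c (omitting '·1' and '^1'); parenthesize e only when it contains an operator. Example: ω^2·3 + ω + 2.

i=0: 15 = 3·4 + 3 (b=4); 4→5: 3·5 + 3 = 18; 18−1 = 17
i=1: 17 = 3·5 + 2 (b=5); 5→6: 3·6 + 2 = 20; 20−1 = 19
i=2: 19 = 3·6 + 1 (b=6); 6→7: 3·7 + 1 = 22; 22−1 = 21
i=3: 21 = 3·7 (b=7); 7→8: 3·8 = 24; 24−1 = 23
i=4: 23 = 2·8 + 7 (b=8); 8→9: 2·9 + 7 = 25; 25−1 = 24

ω·2 + 7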